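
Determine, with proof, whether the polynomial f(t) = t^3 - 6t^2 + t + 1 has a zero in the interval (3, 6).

Such a root exists.

f(3) = -23 and f(6) = 7, which have opposite signs.
Since f is a polynomial it is continuous on [3, 6].
By the Intermediate Value Theorem f must vanish at some point of (3, 6).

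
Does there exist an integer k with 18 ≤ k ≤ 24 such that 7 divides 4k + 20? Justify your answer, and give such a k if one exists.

Try k = 23: 4·23 + 20 = 112 = 16·7, which is divisible by 7.

k = 23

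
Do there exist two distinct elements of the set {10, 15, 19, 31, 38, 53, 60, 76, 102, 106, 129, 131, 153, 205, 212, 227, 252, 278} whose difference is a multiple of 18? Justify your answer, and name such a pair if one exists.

Reduce each element modulo 18: 10↦10, 15↦15, 19↦1, 31↦13, 38↦2, 53↦17, 60↦6, 76↦4, 102↦12, 106↦16, 129↦3, 131↦5, 153↦9, 205↦7, 212↦14, 227↦11, 252↦0, 278↦8.
No residue repeats among the 18 elements, so no pair has difference ≡ 0 (mod 18).

No, no such pair exists.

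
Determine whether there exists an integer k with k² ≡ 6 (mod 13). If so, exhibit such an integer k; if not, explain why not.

There is no such integer.

Computing k² mod 13 for k = 0, 1, …, 6 (enough, by the symmetry k ↦ 13 − k) gives 0, 1, 4, 9, 3, 12, 10.
The set of squares mod 13 is therefore {0, 1, 3, 4, 9, 10, 12}, which does not contain 6.
Therefore k² ≡ 6 (mod 13) has no solution.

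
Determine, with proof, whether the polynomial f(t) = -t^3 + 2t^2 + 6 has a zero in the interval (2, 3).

Yes, f has a root in the interval.

f(2) = 6 and f(3) = -3, which have opposite signs.
f is continuous everywhere (it is a polynomial), in particular on [2, 3].
By the Intermediate Value Theorem f must vanish at some point of (2, 3).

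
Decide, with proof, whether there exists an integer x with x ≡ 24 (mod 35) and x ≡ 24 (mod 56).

x = 24

gcd(35, 56) = 7. A simultaneous solution exists iff 24 ≡ 24 (mod 7); here 24 mod 7 = 3 = 24 mod 7, so it does.
The smallest candidate x = 24 works directly: 24 ≡ 24 (mod 56).
Check: 24 mod 35 = 24, 24 mod 56 = 24. ✓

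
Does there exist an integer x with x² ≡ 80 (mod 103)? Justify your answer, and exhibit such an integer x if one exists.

Apply Euler's criterion with the prime 103: 80 is a quadratic residue iff 80^51 ≡ 1 (mod 103), and a non-residue iff it is ≡ −1.
Squaring successively (mod 103): 80^2 = 6400 ≡ 14; 80^4 ≡ 14² = 196 ≡ 93; 80^8 ≡ 93² = 8649 ≡ 100; 80^16 ≡ 100² = 10000 ≡ 9; 80^32 ≡ 9² = 81 ≡ 81.
Since 51 = 32 + 16 + 2 + 1, 80^51 ≡ 81 · 9 · 14 · 80; multiplying out mod 103: 81·9 = 729 ≡ 8, then 8·14 = 112 ≡ 9, then 9·80 = 720 ≡ 102. Thus 80^51 ≡ 102 ≡ −1 (mod 103).
By Euler's criterion 80 is a quadratic non-residue mod 103: no x satisfies x² ≡ 80 (mod 103).

No, no such integer exists.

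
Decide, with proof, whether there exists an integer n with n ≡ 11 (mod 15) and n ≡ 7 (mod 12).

No such integer exists.

gcd(15, 12) = 3. If n ≡ 11 (mod 15) and n ≡ 7 (mod 12), then n ≡ 11 (mod 3) and n ≡ 7 (mod 3).
These are incompatible: 11 − 7 = 4 is not divisible by 3.
Hence the system has no solution.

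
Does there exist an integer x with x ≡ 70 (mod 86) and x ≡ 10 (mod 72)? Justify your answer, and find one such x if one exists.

x = 586

The moduli are not coprime: gcd(86, 72) = 2. Compatibility requires 2 ∣ (10 − 70) = -60, which holds, so solutions exist.
The integers ≡ 70 (mod 86) are 70, 156, 242, 328, 414, 500, 586, …; their remainders mod 72 are 70, 12, 26, 40, 54, 68, 10, so x = 586 is the first that is ≡ 10 (mod 72).
Indeed 586 ≡ 70 (mod 86) and 586 ≡ 10 (mod 72).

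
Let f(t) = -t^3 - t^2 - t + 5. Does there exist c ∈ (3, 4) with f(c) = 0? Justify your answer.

f has no root in that interval.

Evaluate at the endpoints: f(3) = -34, f(4) = -79 — same sign (negative).
The derivative f'(t) = -3t^2 - 2t - 1 is a quadratic with discriminant (-2)² − 4·(-3)·(-1) = -8 < 0; it never vanishes, so it is always negative (sign of the leading coefficient).
Hence f is strictly decreasing on ℝ, and in particular on [3, 4]. A strictly monotone function with same-sign endpoint values stays negative on the whole interval, so f has no zero in (3, 4).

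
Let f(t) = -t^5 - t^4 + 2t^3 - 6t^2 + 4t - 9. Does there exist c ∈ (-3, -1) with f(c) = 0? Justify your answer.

Yes, f has a root in the interval.

f(-3) = 33 and f(-1) = -21, which have opposite signs.
Since f is a polynomial it is continuous on [-3, -1].
By the Intermediate Value Theorem, f takes the value 0 somewhere in the open interval.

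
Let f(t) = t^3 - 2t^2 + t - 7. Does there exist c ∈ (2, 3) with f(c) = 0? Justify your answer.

Yes, f has a root in the interval.

f(2) = -5 and f(3) = 5, which have opposite signs.
Since f is a polynomial it is continuous on [2, 3].
The Intermediate Value Theorem then guarantees some c ∈ (2, 3) with f(c) = 0.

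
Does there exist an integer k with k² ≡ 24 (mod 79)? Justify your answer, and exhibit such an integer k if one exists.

79 is prime, so by Euler's criterion 24 is a square mod 79 iff 24^((79−1)/2) = 24^39 ≡ 1 (mod 79).
Repeated squaring mod 79: 24^2 = 576 ≡ 23; 24^4 ≡ 23² = 529 ≡ 55; 24^8 ≡ 55² = 3025 ≡ 23; 24^16 ≡ 23² = 529 ≡ 55; 24^32 ≡ 55² = 3025 ≡ 23.
Since 39 = 32 + 4 + 2 + 1, 24^39 ≡ 23 · 55 · 23 · 24; multiplying out mod 79: 23·55 = 1265 ≡ 1, then 1·23 = 23 ≡ 23, then 23·24 = 552 ≡ 78. Thus 24^39 ≡ 78 ≡ −1 (mod 79).
The value −1 means 24 is a non-residue modulo 79, so k² ≡ 24 (mod 79) is impossible.

No, no such integer exists.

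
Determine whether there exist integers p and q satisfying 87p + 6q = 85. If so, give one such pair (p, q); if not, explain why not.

Any value of 87p + 6q is a multiple of gcd(87, 6) = 3.
But 85 is not a multiple of 3 (it leaves remainder 1).
Therefore 87p + 6q = 85 has no solution in integers.

There are no such integers.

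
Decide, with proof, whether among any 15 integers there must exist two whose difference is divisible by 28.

No, the set {47, 48, 49, 50, 51, 52, 53, 54, 55, 56, 57, 58, 59, 60, 61} is a counterexample.

Try 15 consecutive integers, 47, 48, …, 61. Their remainders mod 28 are 19, 20, 21, 22, 23, 24, 25, 26, 27, 0, 1, 2, 3, 4, 5 — pairwise different, as any 15 ≤ 28 consecutive integers have distinct residues.
The differences between them range over 1, …, 14, none of which is divisible by 28.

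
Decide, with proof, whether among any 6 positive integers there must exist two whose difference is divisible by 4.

Each integer lies in one of the 4 residue classes modulo 4.
Placing 6 integers into 4 classes, some class receives at least two — say a and b.
Equal remainders mean a − b ≡ 0 (mod 4), so 4 divides their difference.

Yes, this is always true.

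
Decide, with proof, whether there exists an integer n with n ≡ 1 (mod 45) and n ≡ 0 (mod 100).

Both moduli are multiples of 5 = gcd(45, 100), so any solution would satisfy n ≡ 1 and n ≡ 0 modulo 5 simultaneously.
These are incompatible: 1 − 0 = 1 is not divisible by 5.
So no integer satisfies both congruences.

No such integer exists.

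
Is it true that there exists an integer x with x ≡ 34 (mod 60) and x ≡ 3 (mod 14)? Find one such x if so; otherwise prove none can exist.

There is no such integer.

Reduce both congruences modulo 2, which divides 60 and 14: they say x ≡ 34 (mod 2) and x ≡ 3 (mod 2).
These are incompatible: 34 − 3 = 31 is not divisible by 2.
So no integer satisfies both congruences.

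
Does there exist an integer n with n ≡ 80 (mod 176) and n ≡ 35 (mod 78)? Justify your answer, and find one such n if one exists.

No such integer exists.

gcd(176, 78) = 2. If n ≡ 80 (mod 176) and n ≡ 35 (mod 78), then n ≡ 80 (mod 2) and n ≡ 35 (mod 2).
These are incompatible: 80 − 35 = 45 is not divisible by 2.
Therefore no such n exists.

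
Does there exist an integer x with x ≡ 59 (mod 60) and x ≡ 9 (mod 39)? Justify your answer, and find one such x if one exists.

gcd(60, 39) = 3. If x ≡ 59 (mod 60) and x ≡ 9 (mod 39), then x ≡ 59 (mod 3) and x ≡ 9 (mod 3).
However 59 ≡ 2 and 9 ≡ 0 (mod 3), and 2 ≠ 0.
Hence the system has no solution.

No, no such integer exists.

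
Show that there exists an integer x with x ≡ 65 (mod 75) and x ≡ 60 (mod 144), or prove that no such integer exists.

gcd(75, 144) = 3. If x ≡ 65 (mod 75) and x ≡ 60 (mod 144), then x ≡ 65 (mod 3) and x ≡ 60 (mod 3).
However 65 ≡ 2 and 60 ≡ 0 (mod 3), and 2 ≠ 0.
So no integer satisfies both congruences.

There is no such integer.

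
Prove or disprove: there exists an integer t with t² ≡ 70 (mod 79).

Apply Euler's criterion with the prime 79: 70 is a quadratic residue iff 70^39 ≡ 1 (mod 79), and a non-residue iff it is ≡ −1.
Squaring successively (mod 79): 70^2 = 4900 ≡ 2; 70^4 ≡ 2² = 4 ≡ 4; 70^8 ≡ 4² = 16 ≡ 16; 70^16 ≡ 16² = 256 ≡ 19; 70^32 ≡ 19² = 361 ≡ 45.
Since 39 = 32 + 4 + 2 + 1, 70^39 ≡ 45 · 4 · 2 · 70; multiplying out mod 79: 45·4 = 180 ≡ 22, then 22·2 = 44 ≡ 44, then 44·70 = 3080 ≡ 78. Thus 70^39 ≡ 78 ≡ −1 (mod 79).
The value −1 means 70 is a non-residue modulo 79, so t² ≡ 70 (mod 79) is impossible.

No, no such integer exists.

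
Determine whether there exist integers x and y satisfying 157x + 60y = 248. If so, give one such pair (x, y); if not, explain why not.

157 and 60 are coprime, so 157x + 60y ranges over all of ℤ.
Run the Euclidean algorithm on 157 and 60: 157 = 2·60 + 37, 60 = 1·37 + 23, 37 = 1·23 + 14, 23 = 1·14 + 9, 14 = 1·9 + 5, 9 = 1·5 + 4, 5 = 1·4 + 1, 4 = 4·1 + 0.
Unwinding: 1 = 5 − 1·4 = 5 − (9 − 1·5) = −9 + 2·5 = −9 + 2·(14 − 1·9) = 2·14 − 3·9 = 2·14 − 3·(23 − 1·14) = −3·23 + 5·14 = −3·23 + 5·(37 − 1·23) = 5·37 − 8·23 = 5·37 − 8·(60 − 1·37) = −8·60 + 13·37 = −8·60 + 13·(157 − 2·60) = 13·157 − 34·60, i.e. 157·13 + 60·(-34) = 1.
Multiplying through by 248: x = 13·248 = 3224, y = (-34)·248 = -8432 is a solution.
Subtracting 53·60 from x and adding 53·157 to y gives the tidier solution (44, -111).
Check: 157·44 + 60·(-111) = 6908 − 6660 = 248. ✓

x = 44, y = -111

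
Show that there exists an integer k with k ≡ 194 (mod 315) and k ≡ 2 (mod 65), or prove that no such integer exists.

There is no such integer.

Reduce both congruences modulo 5, which divides 315 and 65: they say k ≡ 194 (mod 5) and k ≡ 2 (mod 5).
These are incompatible: 194 − 2 = 192 is not divisible by 5.
Hence the system has no solution.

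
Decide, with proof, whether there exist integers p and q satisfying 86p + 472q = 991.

No such integers exist.

gcd(86, 472) = 2, so every integer of the form 86p + 472q is a multiple of 2.
However 991 leaves remainder 1 on division by 2.
So the equation is unsolvable over ℤ.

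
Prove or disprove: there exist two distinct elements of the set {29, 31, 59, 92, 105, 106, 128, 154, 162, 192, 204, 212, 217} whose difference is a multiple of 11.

The pair (29, 106) works.

Both 29 and 106 leave remainder 7 on division by 11; their difference 77 = 7·11 is a multiple of 11.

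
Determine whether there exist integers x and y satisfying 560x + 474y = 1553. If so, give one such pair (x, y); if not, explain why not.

There are no such integers.

Any value of 560x + 474y is a multiple of gcd(560, 474) = 2.
But 1553 = 2·776 + 1, so 2 ∤ 1553.
Hence no integers x, y satisfy the equation.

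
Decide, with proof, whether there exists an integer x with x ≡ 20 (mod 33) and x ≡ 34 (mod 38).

gcd(33, 38) = 1, so the Chinese Remainder Theorem guarantees exactly one residue class mod 1254 satisfying both.
Write x = 20 + 33t and require 20 + 33t ≡ 34 (mod 38), i.e. 33t ≡ 14 (mod 38).
Note 33·15 = 495 ≡ 1 (mod 38) (as 495 − 1 = 13·38), so 33⁻¹ ≡ 15.
Multiplying by 15: t ≡ 15·14 = 210 ≡ 20 (mod 38).
Taking t = 20 gives x = 20 + 33·20 = 680.
Indeed 680 ≡ 20 (mod 33) and 680 ≡ 34 (mod 38).

x = 680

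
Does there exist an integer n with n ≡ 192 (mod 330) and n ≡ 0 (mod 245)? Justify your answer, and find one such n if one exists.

Both moduli are multiples of 5 = gcd(330, 245), so any solution would satisfy n ≡ 192 and n ≡ 0 modulo 5 simultaneously.
But 192 mod 5 = 2 while 0 mod 5 = 0, a contradiction.
So no integer satisfies both congruences.

No, no such integer exists.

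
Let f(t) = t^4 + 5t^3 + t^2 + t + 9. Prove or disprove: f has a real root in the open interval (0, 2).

The endpoint values f(0) = 9 and f(2) = 71 are both positive. Claim: f(t) > 0 for every t in (0, 2).
The nonzero coefficients of f are all positive, so for t > 0 every term of f(t) is positive (the constant term 9 strictly so).
So f is strictly positive on (0, 2); no root exists in the interval.

No.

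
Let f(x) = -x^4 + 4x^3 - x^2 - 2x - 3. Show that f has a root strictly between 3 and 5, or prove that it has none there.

f(3) = 9 and f(5) = -163, which have opposite signs.
f is continuous everywhere (it is a polynomial), in particular on [3, 5].
By the Intermediate Value Theorem f must vanish at some point of (3, 5).

Yes, f has a root in the interval.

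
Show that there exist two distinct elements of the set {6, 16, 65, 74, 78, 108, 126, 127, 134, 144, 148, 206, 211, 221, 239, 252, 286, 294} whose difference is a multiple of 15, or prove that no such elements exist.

Reduce each element mod 15: 6↦6, 16↦1, 65↦5, 74↦14, 78↦3, 108↦3, 126↦6, 127↦7, 134↦14, 144↦9, 148↦13, 206↦11, 211↦1, 221↦11, 239↦14, 252↦12, 286↦1, 294↦9. The residue 6 repeats (at 6 and 126), and 126 − 6 = 120 = 8·15.

6 and 126 are such a pair.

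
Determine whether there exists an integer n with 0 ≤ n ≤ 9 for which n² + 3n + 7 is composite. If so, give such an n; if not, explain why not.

n = 9

At n = 9: 9² + 3·9 + 7 = 115 = 5·23, which is composite.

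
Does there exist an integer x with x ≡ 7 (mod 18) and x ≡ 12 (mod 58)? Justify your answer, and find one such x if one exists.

Reduce both congruences modulo 2, which divides 18 and 58: they say x ≡ 7 (mod 2) and x ≡ 12 (mod 2).
But 7 mod 2 = 1 while 12 mod 2 = 0, a contradiction.
Hence the system has no solution.

There is no such integer.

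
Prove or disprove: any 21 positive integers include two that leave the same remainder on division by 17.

Partition the integers by their residue mod 17; there are 17 classes.
With 21 integers and only 17 classes, the pigeonhole principle forces two of them, say a and b, into the same class.
That is, a and b leave the same remainder on division by 17, as claimed.

True.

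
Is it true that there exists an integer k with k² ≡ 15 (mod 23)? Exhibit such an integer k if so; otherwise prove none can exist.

Apply Euler's criterion with the prime 23: 15 is a quadratic residue iff 15^11 ≡ 1 (mod 23), and a non-residue iff it is ≡ −1.
Repeated squaring mod 23: 15^2 = 225 ≡ 18; 15^4 ≡ 18² = 324 ≡ 2; 15^8 ≡ 2² = 4 ≡ 4.
Since 11 = 8 + 2 + 1, 15^11 ≡ 4 · 18 · 15; multiplying out mod 23: 4·18 = 72 ≡ 3, then 3·15 = 45 ≡ 22. Thus 15^11 ≡ 22 ≡ −1 (mod 23).
By Euler's criterion 15 is a quadratic non-residue mod 23: no k satisfies k² ≡ 15 (mod 23).

No such integer exists.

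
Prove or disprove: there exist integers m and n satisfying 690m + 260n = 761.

There are no such integers.

Both 690 and 260 are divisible by gcd(690, 260) = 10, hence so is any combination 690m + 260n.
However 761 leaves remainder 1 on division by 10.
So the equation is unsolvable over ℤ.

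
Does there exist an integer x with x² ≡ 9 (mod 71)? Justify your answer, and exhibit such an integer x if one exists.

Take x = 3. Then 3² = 9, and since 0 ≤ 9 < 71 this is already reduced: 3² ≡ 9 (mod 71).

x = 3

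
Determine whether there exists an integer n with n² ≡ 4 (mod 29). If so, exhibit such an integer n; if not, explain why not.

n = 2

Take n = 2. Then 2² = 4, and since 0 ≤ 4 < 29 this is already reduced: 2² ≡ 4 (mod 29).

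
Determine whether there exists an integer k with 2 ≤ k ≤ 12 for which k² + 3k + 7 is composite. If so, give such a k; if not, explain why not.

At k = 9: 9² + 3·9 + 7 = 115 = 5·23, which is composite.

k = 9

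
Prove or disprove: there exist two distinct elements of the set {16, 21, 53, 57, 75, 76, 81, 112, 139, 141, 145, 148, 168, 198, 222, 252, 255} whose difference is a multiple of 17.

No such pair exists.

Reduce each element modulo 17: 16↦16, 21↦4, 53↦2, 57↦6, 75↦7, 76↦8, 81↦13, 112↦10, 139↦3, 141↦5, 145↦9, 148↦12, 168↦15, 198↦11, 222↦1, 252↦14, 255↦0.
All 17 residues are distinct, so no two elements differ by a multiple of 17.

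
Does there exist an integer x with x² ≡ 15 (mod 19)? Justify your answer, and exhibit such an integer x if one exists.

Computing x² mod 19 for x = 0, 1, …, 9 (enough, by the symmetry x ↦ 19 − x) gives 0, 1, 4, 9, 16, 6, 17, 11, 7, 5.
So the quadratic residues mod 19 are {0, 1, 4, 5, 6, 7, 9, 11, 16, 17}, and 15 is not among them.
Therefore x² ≡ 15 (mod 19) has no solution.

No, no such integer exists.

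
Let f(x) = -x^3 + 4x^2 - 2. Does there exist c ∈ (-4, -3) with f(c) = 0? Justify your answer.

f has no root in that interval.

The endpoint values f(-4) = 126 and f(-3) = 61 are both positive. Claim: f(x) > 0 for every x in (-4, -3).
Substitute x = -3 − u, where 0 < u < 1 on the interval. Expanding, f(-3 − u) = u^3 + 13u^2 + 51u + 61.
The nonzero coefficients here are all positive, so for u > 0 every term is positive (or zero), and the constant term 61 is strictly positive.
So f is strictly positive on (-4, -3); no root exists in the interval.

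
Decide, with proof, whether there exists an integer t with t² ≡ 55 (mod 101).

101 is prime, so by Euler's criterion 55 is a square mod 101 iff 55^((101−1)/2) = 55^50 ≡ 1 (mod 101).
Squaring successively (mod 101): 55^2 = 3025 ≡ 96; 55^4 ≡ 96² = 9216 ≡ 25; 55^8 ≡ 25² = 625 ≡ 19; 55^16 ≡ 19² = 361 ≡ 58; 55^32 ≡ 58² = 3364 ≡ 31.
Since 50 = 32 + 16 + 2, 55^50 ≡ 31 · 58 · 96; multiplying out mod 101: 31·58 = 1798 ≡ 81, then 81·96 = 7776 ≡ 100. Thus 55^50 ≡ 100 ≡ −1 (mod 101).
The value −1 means 55 is a non-residue modulo 101, so t² ≡ 55 (mod 101) is impossible.

No such integer exists.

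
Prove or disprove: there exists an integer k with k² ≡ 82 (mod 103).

Take k = 44. Then 44² = 1936 = 18·103 + 82, so 44² ≡ 82 (mod 103).

k = 44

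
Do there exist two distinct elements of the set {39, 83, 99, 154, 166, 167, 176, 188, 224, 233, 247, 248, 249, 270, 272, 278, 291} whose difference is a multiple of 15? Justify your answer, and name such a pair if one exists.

Yes: 39 and 99.

39 mod 15 = 9 and 99 mod 15 = 9, so 99 − 39 = 60 = 4·15.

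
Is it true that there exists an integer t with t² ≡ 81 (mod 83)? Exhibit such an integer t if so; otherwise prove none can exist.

t = 9

Take t = 9. Then 9² = 81, and since 0 ≤ 81 < 83 this is already reduced: 9² ≡ 81 (mod 83).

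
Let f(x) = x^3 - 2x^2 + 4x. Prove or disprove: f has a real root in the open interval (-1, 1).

f(-1) = -7 and f(1) = 3, which have opposite signs.
f is continuous everywhere (it is a polynomial), in particular on [-1, 1].
By the Intermediate Value Theorem, f takes the value 0 somewhere in the open interval.

Yes, f has a root in the interval.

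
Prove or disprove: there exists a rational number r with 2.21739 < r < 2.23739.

r = 20/9

Scale by 9: the interval becomes (19.95651, 20.13651), which contains the integer 20.
Hence 20/9 is a rational number with 2.21739 < 20/9 < 2.23739.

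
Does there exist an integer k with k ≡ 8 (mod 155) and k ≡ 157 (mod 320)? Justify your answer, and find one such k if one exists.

gcd(155, 320) = 5. If k ≡ 8 (mod 155) and k ≡ 157 (mod 320), then k ≡ 8 (mod 5) and k ≡ 157 (mod 5).
But 8 mod 5 = 3 while 157 mod 5 = 2, a contradiction.
Hence the system has no solution.

There is no such integer.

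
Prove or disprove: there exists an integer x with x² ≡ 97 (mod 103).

x = 32

x = 32 works: 32² = 1024, and 1024 − 97 = 927 = 9·103.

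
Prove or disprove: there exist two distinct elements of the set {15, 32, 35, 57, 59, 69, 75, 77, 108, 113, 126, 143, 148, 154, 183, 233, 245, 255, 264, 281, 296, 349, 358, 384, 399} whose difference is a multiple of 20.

Yes: 15 and 35.

Reduce each element mod 20: 15↦15, 32↦12, 35↦15, 57↦17, 59↦19, 69↦9, 75↦15, 77↦17, 108↦8, 113↦13, 126↦6, 143↦3, 148↦8, 154↦14, 183↦3, 233↦13, 245↦5, 255↦15, 264↦4, 281↦1, 296↦16, 349↦9, 358↦18, 384↦4, 399↦19. The residue 15 repeats (at 15 and 35), and 35 − 15 = 20 = 1·20.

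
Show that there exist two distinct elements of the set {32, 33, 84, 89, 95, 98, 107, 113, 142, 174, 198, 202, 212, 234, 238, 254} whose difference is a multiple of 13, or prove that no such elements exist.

32 mod 13 = 6 and 84 mod 13 = 6, so 84 − 32 = 52 = 4·13.

The pair (32, 84) works.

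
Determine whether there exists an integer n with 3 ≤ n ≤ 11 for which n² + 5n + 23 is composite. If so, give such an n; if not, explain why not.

There is no such integer n in that range.

The values for n = 3, 4, …, 11 are 47, 59, 73, 89, 107, 127, 149, 173, 199, and each of these is prime.
So no value in the range makes the expression composite.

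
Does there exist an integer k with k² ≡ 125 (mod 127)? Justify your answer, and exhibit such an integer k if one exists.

Apply Euler's criterion with the prime 127: 125 is a quadratic residue iff 125^63 ≡ 1 (mod 127), and a non-residue iff it is ≡ −1.
Squaring successively (mod 127): 125^2 = 15625 ≡ 4; 125^4 ≡ 4² = 16 ≡ 16; 125^8 ≡ 16² = 256 ≡ 2; 125^16 ≡ 2² = 4 ≡ 4; 125^32 ≡ 4² = 16 ≡ 16.
Since 63 = 32 + 16 + 8 + 4 + 2 + 1, 125^63 ≡ 16 · 4 · 2 · 16 · 4 · 125; multiplying out mod 127: 16·4 = 64 ≡ 64, then 64·2 = 128 ≡ 1, then 1·16 = 16 ≡ 16, then 16·4 = 64 ≡ 64, then 64·125 = 8000 ≡ 126. Thus 125^63 ≡ 126 ≡ −1 (mod 127).
By Euler's criterion 125 is a quadratic non-residue mod 127: no k satisfies k² ≡ 125 (mod 127).

No such integer exists.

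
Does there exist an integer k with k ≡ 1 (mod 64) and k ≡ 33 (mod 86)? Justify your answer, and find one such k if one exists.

Here gcd(64, 86) = 2, and both 1 and 33 leave remainder 1 mod 2, so the system is consistent.
Write k = 1 + 64t. Then 64t ≡ 33 − 1 ≡ 32 (mod 86); dividing through by 2 gives 32t ≡ 16 (mod 43).
Invert 32 mod 43 by the Euclidean algorithm: 43 = 1·32 + 11, 32 = 2·11 + 10, 11 = 1·10 + 1, 10 = 10·1 + 0; back-substituting, 1 = 11 − 1·10 = 11 − (32 − 2·11) = −32 + 3·11 = −32 + 3·(43 − 1·32) = 3·43 − 4·32. Hence 32·(-4) ≡ 1, so 32⁻¹ ≡ -4 ≡ 39 (mod 43).
Multiplying by 39: t ≡ 39·16 = 624 ≡ 22 (mod 43).
Then k = 1 + 64·22 = 1409.
Check: 1409 mod 64 = 1, 1409 mod 86 = 33. ✓

k = 1409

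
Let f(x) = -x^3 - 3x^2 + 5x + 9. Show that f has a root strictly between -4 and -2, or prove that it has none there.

f(-4) = 5 and f(-2) = -5, which have opposite signs.
Since f is a polynomial it is continuous on [-4, -2].
By the Intermediate Value Theorem, f takes the value 0 somewhere in the open interval.

Yes, f has a root in the interval.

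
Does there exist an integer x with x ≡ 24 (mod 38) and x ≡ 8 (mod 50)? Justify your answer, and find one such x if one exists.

x = 708

Here gcd(38, 50) = 2, and both 24 and 8 leave remainder 0 mod 2, so the system is consistent.
Put x = 24 + 38t, so we need 38t ≡ 34 (mod 50), equivalently (divide by 2) 19t ≡ 17 (mod 25).
Note 19·4 = 76 ≡ 1 (mod 25) (as 76 − 1 = 3·25), so 19⁻¹ ≡ 4.
Therefore t ≡ 4·17 = 68 ≡ 18 (mod 25).
Then x = 24 + 38·18 = 708.
Indeed 708 ≡ 24 (mod 38) and 708 ≡ 8 (mod 50).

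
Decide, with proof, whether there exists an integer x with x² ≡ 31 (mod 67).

There is no such integer.

Apply Euler's criterion with the prime 67: 31 is a quadratic residue iff 31^33 ≡ 1 (mod 67), and a non-residue iff it is ≡ −1.
Repeated squaring mod 67: 31^2 = 961 ≡ 23; 31^4 ≡ 23² = 529 ≡ 60; 31^8 ≡ 60² = 3600 ≡ 49; 31^16 ≡ 49² = 2401 ≡ 56; 31^32 ≡ 56² = 3136 ≡ 54.
Since 33 = 32 + 1, 31^33 ≡ 54 · 31; multiplying out mod 67: 54·31 = 1674 ≡ 66. Thus 31^33 ≡ 66 ≡ −1 (mod 67).
By Euler's criterion 31 is a quadratic non-residue mod 67: no x satisfies x² ≡ 31 (mod 67).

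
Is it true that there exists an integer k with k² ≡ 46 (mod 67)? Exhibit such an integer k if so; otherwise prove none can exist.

Apply Euler's criterion with the prime 67: 46 is a quadratic residue iff 46^33 ≡ 1 (mod 67), and a non-residue iff it is ≡ −1.
Repeated squaring mod 67: 46^2 = 2116 ≡ 39; 46^4 ≡ 39² = 1521 ≡ 47; 46^8 ≡ 47² = 2209 ≡ 65; 46^16 ≡ 65² = 4225 ≡ 4; 46^32 ≡ 4² = 16 ≡ 16.
Since 33 = 32 + 1, 46^33 ≡ 16 · 46; multiplying out mod 67: 16·46 = 736 ≡ 66. Thus 46^33 ≡ 66 ≡ −1 (mod 67).
The value −1 means 46 is a non-residue modulo 67, so k² ≡ 46 (mod 67) is impossible.

No such integer exists.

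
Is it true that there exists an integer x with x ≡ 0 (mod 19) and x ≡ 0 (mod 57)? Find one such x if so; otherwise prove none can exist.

The moduli are not coprime: gcd(19, 57) = 19. Compatibility requires 19 ∣ (0 − 0) = 0, which holds, so solutions exist.
The smallest candidate x = 0 works directly: 0 ≡ 0 (mod 57).
Verify: 0 = 0·19 + 0 and 0 = 0·57 + 0. ✓

x = 0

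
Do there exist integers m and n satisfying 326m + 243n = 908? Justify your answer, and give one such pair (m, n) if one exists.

326 and 243 are coprime, so 326m + 243n ranges over all of ℤ.
Euclidean algorithm: 326 = 1·243 + 83, 243 = 2·83 + 77, 83 = 1·77 + 6, 77 = 12·6 + 5, 6 = 1·5 + 1, 5 = 5·1 + 0.
Working back up the chain: 1 = 6 − 1·5 = 6 − (77 − 12·6) = −77 + 13·6 = −77 + 13·(83 − 1·77) = 13·83 − 14·77 = 13·83 − 14·(243 − 2·83) = −14·243 + 41·83 = −14·243 + 41·(326 − 1·243) = 41·326 − 55·243. So 326·41 + 243·(-55) = 1.
Multiplying through by 908: m = 41·908 = 37228, n = (-55)·908 = -49940 is a solution.
Subtracting 153·243 from m and adding 153·326 to n gives the tidier solution (49, -62).
Check: 326·49 + 243·(-62) = 15974 − 15066 = 908. ✓

m = 49, n = -62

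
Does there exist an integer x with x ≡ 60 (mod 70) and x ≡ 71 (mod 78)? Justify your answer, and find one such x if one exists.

Both moduli are multiples of 2 = gcd(70, 78), so any solution would satisfy x ≡ 60 and x ≡ 71 modulo 2 simultaneously.
These are incompatible: 60 − 71 = -11 is not divisible by 2.
So no integer satisfies both congruences.

No such integer exists.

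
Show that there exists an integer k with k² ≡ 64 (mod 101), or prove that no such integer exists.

Take k = 8. Then 8² = 64, and since 0 ≤ 64 < 101 this is already reduced: 8² ≡ 64 (mod 101).

k = 8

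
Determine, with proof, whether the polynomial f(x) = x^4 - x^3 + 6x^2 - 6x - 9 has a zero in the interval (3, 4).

f(3) = 81 and f(4) = 255, both positive, so a sign-change argument is unavailable; we show f keeps this sign on the whole interval.
Shift to the endpoint 3: with x = 3 + u (0 < u < 1), one computes f(3 + u) = u^4 + 11u^3 + 51u^2 + 111u + 81.
The nonzero coefficients here are all positive, so for u > 0 every term is positive (or zero), and the constant term 81 is strictly positive.
Therefore f(x) > 0 throughout (3, 4), and f has no zero there.

No such root exists.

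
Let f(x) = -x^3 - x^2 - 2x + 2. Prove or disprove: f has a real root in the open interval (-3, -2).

Evaluate at the endpoints: f(-3) = 26, f(-2) = 10 — same sign (positive).
f'(x) = -3x^2 - 2x - 2 has discriminant (-2)² − 4·(-3)·(-2) = -20 < 0, so f' has no real roots and is negative for every real x.
So f is strictly decreasing; between -3 and -2 its values lie between f(-3) = 26 and f(-2) = 10, all positive. Therefore f has no root in (-3, -2).

No such root exists.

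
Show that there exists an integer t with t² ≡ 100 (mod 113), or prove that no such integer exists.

t = 103 works: 103² = 10609, and 10609 − 100 = 10509 = 93·113.

t = 103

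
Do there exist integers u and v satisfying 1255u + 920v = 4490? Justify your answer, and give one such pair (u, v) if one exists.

u = 126, v = -167

gcd(1255, 920) = 5, and 5 divides 4490, so integer solutions exist.
Dividing through by 5 reduces the equation to 251u + 184v = 898.
Run the Euclidean algorithm on 251 and 184: 251 = 1·184 + 67, 184 = 2·67 + 50, 67 = 1·50 + 17, 50 = 2·17 + 16, 17 = 1·16 + 1, 16 = 16·1 + 0.
Working back up the chain: 1 = 17 − 1·16 = 17 − (50 − 2·17) = −50 + 3·17 = −50 + 3·(67 − 1·50) = 3·67 − 4·50 = 3·67 − 4·(184 − 2·67) = −4·184 + 11·67 = −4·184 + 11·(251 − 1·184) = 11·251 − 15·184. So 251·11 + 184·(-15) = 1.
Times 898: 251·9878 + 184·(-13470) = 898, so (9878, -13470) solves it.
Subtracting 53·184 from u and adding 53·251 to v gives the tidier solution (126, -167).
Check: 1255·126 + 920·(-167) = 158130 − 153640 = 4490. ✓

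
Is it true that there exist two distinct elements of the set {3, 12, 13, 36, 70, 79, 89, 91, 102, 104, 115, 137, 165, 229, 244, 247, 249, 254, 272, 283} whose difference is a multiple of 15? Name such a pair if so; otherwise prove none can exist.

12 mod 15 = 12 and 102 mod 15 = 12, so 102 − 12 = 90 = 6·15.

Yes: 12 and 102.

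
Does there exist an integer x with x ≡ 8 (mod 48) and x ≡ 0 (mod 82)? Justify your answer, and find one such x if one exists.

Here gcd(48, 82) = 2, and both 8 and 0 leave remainder 0 mod 2, so the system is consistent.
Put x = 8 + 48t, so we need 48t ≡ 74 (mod 82), equivalently (divide by 2) 24t ≡ 37 (mod 41).
To invert 24 modulo 41: 41 = 1·24 + 17, 24 = 1·17 + 7, 17 = 2·7 + 3, 7 = 2·3 + 1, 3 = 3·1 + 0, and unwinding, 1 = 7 − 2·3 = 7 − 2·(17 − 2·7) = −2·17 + 5·7 = −2·17 + 5·(24 − 1·17) = 5·24 − 7·17 = 5·24 − 7·(41 − 1·24) = −7·41 + 12·24. Thus 24⁻¹ ≡ 12 (mod 41).
Therefore t ≡ 12·37 = 444 ≡ 34 (mod 41).
Then x = 8 + 48·34 = 1640.
Verify: 1640 = 34·48 + 8 and 1640 = 20·82 + 0. ✓

x = 1640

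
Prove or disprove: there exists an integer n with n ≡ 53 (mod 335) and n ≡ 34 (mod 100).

Reduce both congruences modulo 5, which divides 335 and 100: they say n ≡ 53 (mod 5) and n ≡ 34 (mod 5).
But 53 mod 5 = 3 while 34 mod 5 = 4, a contradiction.
So no integer satisfies both congruences.

No such integer exists.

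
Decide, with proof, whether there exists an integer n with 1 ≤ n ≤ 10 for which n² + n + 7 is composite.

At n = 1: 1² + 1 + 7 = 9 = 3·3, which is composite.

n = 1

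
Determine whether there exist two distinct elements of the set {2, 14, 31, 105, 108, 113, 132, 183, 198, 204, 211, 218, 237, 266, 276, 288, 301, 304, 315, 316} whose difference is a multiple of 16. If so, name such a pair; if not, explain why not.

The pair (108, 204) works.

Reduce each element mod 16: 2↦2, 14↦14, 31↦15, 105↦9, 108↦12, 113↦1, 132↦4, 183↦7, 198↦6, 204↦12, 211↦3, 218↦10, 237↦13, 266↦10, 276↦4, 288↦0, 301↦13, 304↦0, 315↦11, 316↦12. The residue 12 repeats (at 108 and 204), and 204 − 108 = 96 = 6·16.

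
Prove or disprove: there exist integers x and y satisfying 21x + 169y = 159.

x = 80, y = -9

21 and 169 are coprime, so 21x + 169y ranges over all of ℤ.
Dividing repeatedly: 169 = 8·21 + 1, 21 = 21·1 + 0.
Back-substituting, 1 = 169 − 8·21; that is, 21·(-8) + 169·1 = 1.
Multiplying through by 159: x = (-8)·159 = -1272, y = 1·159 = 159 is a solution.
The general solution is x = -1272 + 169k, y = 159 − 21k; taking k = 8 gives the smaller pair x = 80, y = -9.
Indeed 21·80 + 169·(-9) = 1680 − 1521 = 159.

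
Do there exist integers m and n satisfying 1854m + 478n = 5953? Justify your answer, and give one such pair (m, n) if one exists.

Any value of 1854m + 478n is a multiple of gcd(1854, 478) = 2.
However 5953 leaves remainder 1 on division by 2.
Hence no integers m, n satisfy the equation.

No, no such integers exist.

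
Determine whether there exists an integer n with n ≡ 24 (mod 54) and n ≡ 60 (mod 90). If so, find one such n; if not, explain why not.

gcd(54, 90) = 18. A simultaneous solution exists iff 24 ≡ 60 (mod 18); here 24 mod 18 = 6 = 60 mod 18, so it does.
List candidates n ≡ 24 (mod 54): 24, 78, 132, 186, 240. Modulo 90 these are 24, 78, 42, 6, 60; 240 gives 60 as required.
Indeed 240 ≡ 24 (mod 54) and 240 ≡ 60 (mod 90).

n = 240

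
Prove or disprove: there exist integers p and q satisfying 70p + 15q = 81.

No such integers exist.

Any value of 70p + 15q is a multiple of gcd(70, 15) = 5.
But 81 is not a multiple of 5 (it leaves remainder 1).
So the equation is unsolvable over ℤ.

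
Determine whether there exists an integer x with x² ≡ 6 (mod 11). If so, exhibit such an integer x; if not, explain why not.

There is no such integer.

Since (11 − x)² ≡ x² (mod 11), it suffices to square x = 0, 1, …, 5: the residues are 0, 1, 4, 9, 5, 3.
The set of squares mod 11 is therefore {0, 1, 3, 4, 5, 9}, which does not contain 6.
Hence no integer x has x² ≡ 6 (mod 11).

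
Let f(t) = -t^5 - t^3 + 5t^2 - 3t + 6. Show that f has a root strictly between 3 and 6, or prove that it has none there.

No.

f(3) = -228 and f(6) = -7824, both negative, so a sign-change argument is unavailable; we show f keeps this sign on the whole interval.
Shift to the endpoint 3: with t = 3 + u (0 < u < 3), one computes f(3 + u) = -u^5 - 15u^4 - 91u^3 - 274u^2 - 405u - 228.
All 6 nonzero coefficients of this polynomial in u are negative; hence for u > 0 the value is a sum of negative terms (the constant -228 among them).
Therefore f(t) < 0 throughout (3, 6), and f has no zero there.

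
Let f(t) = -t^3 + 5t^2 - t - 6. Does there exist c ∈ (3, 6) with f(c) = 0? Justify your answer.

Yes, f has a root in the interval.

f(3) = 9 and f(6) = -48, which have opposite signs.
f is continuous everywhere (it is a polynomial), in particular on [3, 6].
By the Intermediate Value Theorem, f takes the value 0 somewhere in the open interval.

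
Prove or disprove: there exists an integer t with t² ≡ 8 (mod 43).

No, no such integer exists.

43 is prime, so by Euler's criterion 8 is a square mod 43 iff 8^((43−1)/2) = 8^21 ≡ 1 (mod 43).
Squaring successively (mod 43): 8^2 = 64 ≡ 21; 8^4 ≡ 21² = 441 ≡ 11; 8^8 ≡ 11² = 121 ≡ 35; 8^16 ≡ 35² = 1225 ≡ 21.
Since 21 = 16 + 4 + 1, 8^21 ≡ 21 · 11 · 8; multiplying out mod 43: 21·11 = 231 ≡ 16, then 16·8 = 128 ≡ 42. Thus 8^21 ≡ 42 ≡ −1 (mod 43).
The value −1 means 8 is a non-residue modulo 43, so t² ≡ 8 (mod 43) is impossible.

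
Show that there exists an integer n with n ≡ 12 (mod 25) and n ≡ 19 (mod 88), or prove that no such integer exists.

Since 25 and 88 share no common factor, CRT says the pair of congruences has a solution (unique mod 2200).
Any solution of the first congruence is n = 12 + 25t; substituting into the second, 25t ≡ 19 − 12 ≡ 7 (mod 88).
Since 25·81 = 2025 = 23·88 + 1, the inverse of 25 mod 88 is 81.
Therefore t ≡ 81·7 = 567 ≡ 39 (mod 88).
Taking t = 39 gives n = 12 + 25·39 = 987.
Indeed 987 ≡ 12 (mod 25) and 987 ≡ 19 (mod 88).

n = 987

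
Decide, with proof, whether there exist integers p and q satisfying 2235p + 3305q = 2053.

Both 2235 and 3305 are divisible by gcd(2235, 3305) = 5, hence so is any combination 2235p + 3305q.
But 2053 = 5·410 + 3, so 5 ∤ 2053.
Hence no integers p, q satisfy the equation.

No such integers exist.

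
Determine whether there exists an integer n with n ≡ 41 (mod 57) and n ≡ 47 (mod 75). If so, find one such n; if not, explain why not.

n = 497

The moduli are not coprime: gcd(57, 75) = 3. Compatibility requires 3 ∣ (47 − 41) = 6, which holds, so solutions exist.
Put n = 41 + 57t, so we need 57t ≡ 6 (mod 75), equivalently (divide by 3) 19t ≡ 2 (mod 25).
Invert 19 mod 25 by the Euclidean algorithm: 25 = 1·19 + 6, 19 = 3·6 + 1, 6 = 6·1 + 0; back-substituting, 1 = 19 − 3·6 = 19 − 3·(25 − 1·19) = −3·25 + 4·19. Hence 19·4 ≡ 1, so 19⁻¹ ≡ 4 (mod 25).
Therefore t ≡ 4·2 = 8 (mod 25).
Then n = 41 + 57·8 = 497.
Verify: 497 = 8·57 + 41 and 497 = 6·75 + 47. ✓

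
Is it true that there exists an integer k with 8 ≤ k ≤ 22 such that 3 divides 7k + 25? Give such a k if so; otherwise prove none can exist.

k = 8

k = 8 works, since 7·8 + 25 = 81 = 27·3.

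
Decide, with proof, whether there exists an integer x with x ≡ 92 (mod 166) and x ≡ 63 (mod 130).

Reduce both congruences modulo 2, which divides 166 and 130: they say x ≡ 92 (mod 2) and x ≡ 63 (mod 2).
But 92 mod 2 = 0 while 63 mod 2 = 1, a contradiction.
Hence the system has no solution.

There is no such integer.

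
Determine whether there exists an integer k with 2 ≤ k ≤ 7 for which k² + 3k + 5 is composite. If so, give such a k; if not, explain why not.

k = 5

At k = 5: 5² + 3·5 + 5 = 45 = 3·15, which is composite.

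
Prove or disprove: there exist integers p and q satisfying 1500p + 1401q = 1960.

gcd(1500, 1401) = 3, so every integer of the form 1500p + 1401q is a multiple of 3.
However 1960 leaves remainder 1 on division by 3.
So the equation is unsolvable over ℤ.

No such integers exist.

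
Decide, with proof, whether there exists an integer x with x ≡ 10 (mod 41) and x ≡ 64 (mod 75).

The moduli 41 and 75 are coprime, so by the Chinese Remainder Theorem a unique solution modulo 3075 exists.
Write x = 10 + 41t and require 10 + 41t ≡ 64 (mod 75), i.e. 41t ≡ 54 (mod 75).
To invert 41 modulo 75: 75 = 1·41 + 34, 41 = 1·34 + 7, 34 = 4·7 + 6, 7 = 1·6 + 1, 6 = 6·1 + 0, and unwinding, 1 = 7 − 1·6 = 7 − (34 − 4·7) = −34 + 5·7 = −34 + 5·(41 − 1·34) = 5·41 − 6·34 = 5·41 − 6·(75 − 1·41) = −6·75 + 11·41. Thus 41⁻¹ ≡ 11 (mod 75).
Therefore t ≡ 11·54 = 594 ≡ 69 (mod 75).
With t = 69: x = 10 + 41·69 = 2839.
Check: 2839 mod 41 = 10, 2839 mod 75 = 64. ✓

x = 2839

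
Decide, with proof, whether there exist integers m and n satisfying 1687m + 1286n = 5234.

m = 632, n = -825

Since gcd(1687, 1286) = 1, every integer is an integer combination of 1687 and 1286.
Dividing repeatedly: 1687 = 1·1286 + 401, 1286 = 3·401 + 83, 401 = 4·83 + 69, 83 = 1·69 + 14, 69 = 4·14 + 13, 14 = 1·13 + 1, 13 = 13·1 + 0.
Working back up the chain: 1 = 14 − 1·13 = 14 − (69 − 4·14) = −69 + 5·14 = −69 + 5·(83 − 1·69) = 5·83 − 6·69 = 5·83 − 6·(401 − 4·83) = −6·401 + 29·83 = −6·401 + 29·(1286 − 3·401) = 29·1286 − 93·401 = 29·1286 − 93·(1687 − 1·1286) = −93·1687 + 122·1286. So 1687·(-93) + 1286·122 = 1.
Times 5234: 1687·(-486762) + 1286·638548 = 5234, so (-486762, 638548) solves it.
The general solution is m = -486762 + 1286k, n = 638548 − 1687k; taking k = 379 gives the smaller pair m = 632, n = -825.
Check: 1687·632 + 1286·(-825) = 1066184 − 1060950 = 5234. ✓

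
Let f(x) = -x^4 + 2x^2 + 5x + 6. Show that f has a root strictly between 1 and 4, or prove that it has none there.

f(1) = 12 and f(4) = -198, which have opposite signs.
Since f is a polynomial it is continuous on [1, 4].
By the Intermediate Value Theorem f must vanish at some point of (1, 4).

Such a root exists.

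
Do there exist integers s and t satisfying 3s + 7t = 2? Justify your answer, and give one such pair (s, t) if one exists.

s = 3, t = -1

Since gcd(3, 7) = 1, every integer is an integer combination of 3 and 7.
Run the Euclidean algorithm on 7 and 3: 7 = 2·3 + 1, 3 = 3·1 + 0.
Back-substituting, 1 = 7 − 2·3; that is, 3·(-2) + 7·1 = 1.
Scaling by 2 gives the particular solution (s, t) = (-4, 2).
Adding 1·7 to s and subtracting 1·3 from t gives the tidier solution (3, -1).
Indeed 3·3 + 7·(-1) = 9 − 7 = 2.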